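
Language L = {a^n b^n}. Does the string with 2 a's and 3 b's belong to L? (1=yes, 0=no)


Language requires equal numbers of a's and b's
PDA pushes for each 'a', pops for each 'b'
Number of a's = 2
Number of b's = 3
2 != 3 -> Reject

0


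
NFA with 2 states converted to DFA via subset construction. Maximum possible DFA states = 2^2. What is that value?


NFA has 2 states
Subset construction: each DFA state = subset of NFA states
Maximum subsets = 2^2
2^2 = 4

4


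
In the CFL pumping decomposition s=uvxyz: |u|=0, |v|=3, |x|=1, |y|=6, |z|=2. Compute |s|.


|s| = |u| + |v| + |x| + |y| + |z|
= 0 + 3 + 1 + 6 + 2
= 3 + 1 + 8
= 4 + 8
= 12

12


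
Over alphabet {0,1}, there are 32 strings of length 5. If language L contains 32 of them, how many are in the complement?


Alphabet: {0,1}
String length: 5
Total strings of length 5 = 2^5 = 32
Strings in L = 32
Complement = total - |L|
= 32 - 32
= 0

0


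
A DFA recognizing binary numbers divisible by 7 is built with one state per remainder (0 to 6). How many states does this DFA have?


Divisibility by 7 is tracked via the remainder mod 7: 0, 1, ..., 6
The construction assigns one state to each remainder
Number of remainders = 7

7


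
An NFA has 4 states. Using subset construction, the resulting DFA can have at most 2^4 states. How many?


NFA has 4 states
Subset construction: each DFA state = subset of NFA states
Maximum subsets = 2^4
2^4 = 16

16


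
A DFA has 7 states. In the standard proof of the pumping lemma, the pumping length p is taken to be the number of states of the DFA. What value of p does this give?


Pumping lemma for regular languages (standard proof):
Take p = |Q|, the number of DFA states.
Any string of length >= |Q| passes through |Q|+1 states while reading its first |Q| symbols,
so by pigeonhole some state repeats, giving the loop that can be pumped.
Here |Q| = 7
Therefore the proof uses p = 7

7


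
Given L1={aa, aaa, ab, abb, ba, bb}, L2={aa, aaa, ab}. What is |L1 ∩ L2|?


L1 = {aa, aaa, ab, abb, ba, bb}
L2 = {aa, aaa, ab}
Checking each string in L1 against L2:
  'aa': in L2? Yes
  'aaa': in L2? Yes
  'ab': in L2? Yes
  'abb': in L2? No
  'ba': in L2? No
  'bb': in L2? No
Intersection = {aa, aaa, ab}
|L1 ∩ L2| = 3

3


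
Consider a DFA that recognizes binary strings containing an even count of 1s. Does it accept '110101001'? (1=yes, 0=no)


DFA has 2 states: q_even (start, accept=yes) and q_odd
Processing string '110101001' character by character:
  Position 0: read '1', 1-count=1 -> q_odd
  Position 1: read '1', 1-count=2 -> q_even
  Position 2: read '0', 1-count=2 -> q_even (no change)
  Position 3: read '1', 1-count=3 -> q_odd
  Position 4: read '0', 1-count=3 -> q_odd (no change)
  Position 5: read '1', 1-count=4 -> q_even
  Position 6: read '0', 1-count=4 -> q_even (no change)
  Position 7: read '0', 1-count=4 -> q_even (no change)
  Position 8: read '1', 1-count=5 -> q_odd
Final state: q_odd, total 1s = 5 (odd); the DFA requires an even count -> reject

0


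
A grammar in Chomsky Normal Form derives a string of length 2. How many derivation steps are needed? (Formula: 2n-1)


Chomsky Normal Form derivation:
String length n = 2
Each step either:
  - Splits a nonterminal into two (n-1 such steps)
  - Converts a nonterminal to terminal (n such steps)
Total = (n-1) + n = 2n - 1
= 2(2) - 1
= 4 - 1
= 3

3


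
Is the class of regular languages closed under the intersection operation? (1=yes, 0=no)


Regular languages are closed under:
- Union (DFA product construction)
- Intersection (DFA product construction)
- Complement (swap accept/reject states)
- Concatenation (NFA construction)
- Kleene star (NFA construction)
intersection is in this list
Therefore: closed

1


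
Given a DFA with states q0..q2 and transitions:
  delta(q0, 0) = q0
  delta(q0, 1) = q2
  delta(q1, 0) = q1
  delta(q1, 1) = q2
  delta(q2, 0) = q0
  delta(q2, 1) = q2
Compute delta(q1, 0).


Looking up transition function:
delta(q1, 0) in the table
Row: q1, Column: 0
Result: q1

q1


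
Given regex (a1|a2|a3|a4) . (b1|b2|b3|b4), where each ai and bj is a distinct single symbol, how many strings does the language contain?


First group: 4 alternatives
Second group: 4 alternatives
Concatenation: each choice from group 1 pairs with each from group 2
Total = 4 x 4 = 16

16


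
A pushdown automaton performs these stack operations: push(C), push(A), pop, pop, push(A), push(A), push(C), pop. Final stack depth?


Tracing stack operations:
  push(C) -> stack = [C], depth=1
  push(A) -> stack = [C,A], depth=2
  pop -> removed A, stack = [C], depth=1
  pop -> removed C, stack = [], depth=0
  push(A) -> stack = [A], depth=1
  push(A) -> stack = [A,A], depth=2
  push(C) -> stack = [A,A,C], depth=3
  pop -> removed C, stack = [A,A], depth=2
Final depth = 2

2


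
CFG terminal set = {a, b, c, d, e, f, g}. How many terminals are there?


Terminal symbols: a, b, c, d, e, f, g
Counting each: a (#1), b (#2), c (#3), d (#4), e (#5), f (#6), g (#7)
Total = 7

7


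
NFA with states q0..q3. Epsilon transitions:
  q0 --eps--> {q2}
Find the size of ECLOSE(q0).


Starting from q0
Initialize closure = {q0}
Follow epsilon from q0 -> add q2
Final closure: {q0, q2}
Size = 2

2


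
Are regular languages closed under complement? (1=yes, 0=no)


Regular languages are closed under all standard operations:
- Union: Yes (product construction)
- Intersection: Yes (product construction)
- Complement: Yes (swap accept/reject)
- Concatenation: Yes (NFA construction)
Operation: complement -> Closed

1


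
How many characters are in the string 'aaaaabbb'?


String: 'aaaaabbb'
Counting characters:
  'a' appears 5 time(s)
  'b' appears 3 time(s)
Total length = 5 + 3 = 8

8


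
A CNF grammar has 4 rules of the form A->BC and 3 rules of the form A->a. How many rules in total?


CNF allows two rule forms:
  A -> BC (binary): 4 rules
  A -> a (terminal): 3 rules
Total = 4 + 3 = 7

7


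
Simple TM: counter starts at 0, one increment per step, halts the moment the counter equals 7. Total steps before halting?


Counter starts at 0. Counting sequence:
  Step 1: counter = 1
  Step 2: counter = 2
  Step 3: counter = 3
  Step 4: counter = 4
  Step 5: counter = 5
  Step 6: counter = 6
  Step 7: counter = 7
Counter reached 7 -> halt
Total steps = 7

7


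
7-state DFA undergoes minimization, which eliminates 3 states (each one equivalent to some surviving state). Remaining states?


Original DFA: 7 states
Redundant states removed: 3
Minimized states = original - removed
= 7 - 3
= 4

4


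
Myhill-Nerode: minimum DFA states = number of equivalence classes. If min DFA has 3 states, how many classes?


Myhill-Nerode theorem:
Number of equivalence classes = number of states in minimal DFA
Minimal DFA states = 3
Therefore equivalence classes = 3

3


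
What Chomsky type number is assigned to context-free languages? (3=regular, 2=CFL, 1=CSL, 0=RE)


Chomsky hierarchy levels:
  Type 3: Regular (DFA/NFA/regex)
  Type 2: Context-free (PDA)
  Type 1: Context-sensitive
  Type 0: Recursively enumerable (TM)
'context-free' corresponds to Type 2

2


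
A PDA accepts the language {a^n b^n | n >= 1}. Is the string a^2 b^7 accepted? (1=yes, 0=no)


Language requires equal numbers of a's and b's
PDA pushes for each 'a', pops for each 'b'
Number of a's = 2
Number of b's = 7
2 != 7 -> Reject

0


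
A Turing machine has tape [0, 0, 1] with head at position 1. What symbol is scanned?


Tape: [0, 0, 1]
Positions: 0 1 2
Values:    0 0 1
Head at position 1
tape[1] = 0

0


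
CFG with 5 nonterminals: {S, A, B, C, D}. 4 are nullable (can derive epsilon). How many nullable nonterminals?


Nonterminals: {S, A, B, C, D}
A nonterminal is nullable if it can derive epsilon
Counting nullable nonterminals: 4
Total nullable = 4

4


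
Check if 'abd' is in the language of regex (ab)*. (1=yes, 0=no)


Pattern: (ab)*
String: 'abd'
Pattern requires: zero or more repetitions of 'ab'
Length 3 is odd -> cannot be (ab)* -> no match
Result: 0

0


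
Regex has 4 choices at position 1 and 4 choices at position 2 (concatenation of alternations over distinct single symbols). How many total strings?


First group: 4 alternatives
Second group: 4 alternatives
Concatenation: each choice from group 1 pairs with each from group 2
Total = 4 x 4 = 16

16


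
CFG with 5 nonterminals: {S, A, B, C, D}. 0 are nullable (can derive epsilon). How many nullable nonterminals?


Nonterminals: {S, A, B, C, D}
A nonterminal is nullable if it can derive epsilon
Counting nullable nonterminals: 0
Total nullable = 0

0


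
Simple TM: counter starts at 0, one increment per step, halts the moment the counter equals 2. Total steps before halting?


Counter starts at 0. Counting sequence:
  Step 1: counter = 1
  Step 2: counter = 2
Counter reached 2 -> halt
Total steps = 2

2


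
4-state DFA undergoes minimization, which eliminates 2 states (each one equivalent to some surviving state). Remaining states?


Original DFA: 4 states
Redundant states removed: 2
Minimized states = original - removed
= 4 - 2
= 2

2


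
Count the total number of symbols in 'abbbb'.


String: 'abbbb'
Counting characters:
  'a' appears 1 time(s)
  'b' appears 4 time(s)
Total length = 1 + 4 = 5

5


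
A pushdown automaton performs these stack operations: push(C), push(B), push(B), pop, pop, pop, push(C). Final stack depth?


Tracing stack operations:
  push(C) -> stack = [C], depth=1
  push(B) -> stack = [C,B], depth=2
  push(B) -> stack = [C,B,B], depth=3
  pop -> removed B, stack = [C,B], depth=2
  pop -> removed B, stack = [C], depth=1
  pop -> removed C, stack = [], depth=0
  push(C) -> stack = [C], depth=1
Final depth = 1

1


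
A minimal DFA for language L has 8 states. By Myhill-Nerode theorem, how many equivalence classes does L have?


Myhill-Nerode theorem:
Number of equivalence classes = number of states in minimal DFA
Minimal DFA states = 8
Therefore equivalence classes = 8

8


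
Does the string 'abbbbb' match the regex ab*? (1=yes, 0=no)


Pattern: ab*
String: 'abbbbb'
Pattern requires: exactly one 'a' followed by zero or more 'b's
First char is 'a' -> OK
Rest 'bbbbb': all b's? Yes
Result: 1

1


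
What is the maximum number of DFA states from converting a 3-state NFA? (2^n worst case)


NFA has 3 states
Subset construction: each DFA state = subset of NFA states
Maximum subsets = 2^3
2^3 = 8

8


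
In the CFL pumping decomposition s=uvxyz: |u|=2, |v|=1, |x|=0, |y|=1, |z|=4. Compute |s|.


|s| = |u| + |v| + |x| + |y| + |z|
= 2 + 1 + 0 + 1 + 4
= 3 + 0 + 5
= 3 + 5
= 8

8


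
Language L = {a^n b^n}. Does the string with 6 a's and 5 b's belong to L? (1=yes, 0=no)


Language requires equal numbers of a's and b's
PDA pushes for each 'a', pops for each 'b'
Number of a's = 6
Number of b's = 5
6 != 5 -> Reject

0


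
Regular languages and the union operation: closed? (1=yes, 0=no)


Regular languages are closed under all standard operations:
- Union: Yes (product construction)
- Intersection: Yes (product construction)
- Complement: Yes (swap accept/reject)
- Concatenation: Yes (NFA construction)
Operation: union -> Closed

1


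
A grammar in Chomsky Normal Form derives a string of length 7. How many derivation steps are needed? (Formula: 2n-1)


Chomsky Normal Form derivation:
String length n = 7
Each step either:
  - Splits a nonterminal into two (n-1 such steps)
  - Converts a nonterminal to terminal (n such steps)
Total = (n-1) + n = 2n - 1
= 2(7) - 1
= 14 - 1
= 13

13


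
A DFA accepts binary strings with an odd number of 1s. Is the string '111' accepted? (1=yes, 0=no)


DFA has 2 states: q_even (start, accept=no) and q_odd
Processing string '111' character by character:
  Position 0: read '1', 1-count=1 -> q_odd
  Position 1: read '1', 1-count=2 -> q_even
  Position 2: read '1', 1-count=3 -> q_odd
Final state: q_odd, total 1s = 3 (odd); the DFA requires an odd count -> accept

1


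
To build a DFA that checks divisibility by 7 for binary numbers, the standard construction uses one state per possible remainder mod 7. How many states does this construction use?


Divisibility by 7 is tracked via the remainder mod 7: 0, 1, ..., 6
The construction assigns one state to each remainder
Number of remainders = 7

7


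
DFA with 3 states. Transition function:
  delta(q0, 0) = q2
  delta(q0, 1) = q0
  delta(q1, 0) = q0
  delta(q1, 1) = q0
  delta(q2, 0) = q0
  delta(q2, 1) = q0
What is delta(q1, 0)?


Looking up transition function:
delta(q1, 0) in the table
Row: q1, Column: 0
Result: q0

q0


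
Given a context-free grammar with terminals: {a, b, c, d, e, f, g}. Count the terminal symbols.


Terminal symbols: a, b, c, d, e, f, g
Counting each: a (#1), b (#2), c (#3), d (#4), e (#5), f (#6), g (#7)
Total = 7

7


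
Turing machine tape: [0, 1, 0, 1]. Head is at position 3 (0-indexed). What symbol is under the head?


Tape: [0, 1, 0, 1]
Positions: 0 1 2 3
Values:    0 1 0 1
Head at position 3
tape[3] = 1

1


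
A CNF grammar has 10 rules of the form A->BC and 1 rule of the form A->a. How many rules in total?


CNF allows two rule forms:
  A -> BC (binary): 10 rules
  A -> a (terminal): 1 rule
Total = 10 + 1 = 11

11


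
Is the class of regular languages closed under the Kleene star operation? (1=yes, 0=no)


Regular languages are closed under:
- Union (DFA product construction)
- Intersection (DFA product construction)
- Complement (swap accept/reject states)
- Concatenation (NFA construction)
- Kleene star (NFA construction)
Kleene star is in this list
Therefore: closed

1


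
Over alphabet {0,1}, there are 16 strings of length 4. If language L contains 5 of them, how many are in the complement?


Alphabet: {0,1}
String length: 4
Total strings of length 4 = 2^4 = 16
Strings in L = 5
Complement = total - |L|
= 16 - 5
= 11

11


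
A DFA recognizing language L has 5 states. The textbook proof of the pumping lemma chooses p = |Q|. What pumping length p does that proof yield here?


Pumping lemma for regular languages (standard proof):
Take p = |Q|, the number of DFA states.
Any string of length >= |Q| passes through |Q|+1 states while reading its first |Q| symbols,
so by pigeonhole some state repeats, giving the loop that can be pumped.
Here |Q| = 5
Therefore the proof uses p = 5

5


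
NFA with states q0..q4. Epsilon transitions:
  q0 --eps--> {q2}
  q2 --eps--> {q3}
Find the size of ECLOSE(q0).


Starting from q0
Initialize closure = {q0}
Follow epsilon from q0 -> add q2
Follow epsilon from q2 -> add q3
Final closure: {q0, q2, q3}
Size = 3

3


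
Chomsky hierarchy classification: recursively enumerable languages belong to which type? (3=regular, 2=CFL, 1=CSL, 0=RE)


Chomsky hierarchy levels:
  Type 3: Regular (DFA/NFA/regex)
  Type 2: Context-free (PDA)
  Type 1: Context-sensitive
  Type 0: Recursively enumerable (TM)
'recursively enumerable' corresponds to Type 0

0


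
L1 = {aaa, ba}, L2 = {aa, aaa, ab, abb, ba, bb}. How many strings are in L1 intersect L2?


L1 = {aaa, ba}
L2 = {aa, aaa, ab, abb, ba, bb}
Checking each string in L1 against L2:
  'aaa': in L2? Yes
  'ba': in L2? Yes
Intersection = {aaa, ba}
|L1 ∩ L2| = 2

2


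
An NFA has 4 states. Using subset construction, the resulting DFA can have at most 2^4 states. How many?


NFA has 4 states
Subset construction: each DFA state = subset of NFA states
Maximum subsets = 2^4
2^4 = 16

16


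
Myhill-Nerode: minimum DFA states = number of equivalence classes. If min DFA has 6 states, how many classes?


Myhill-Nerode theorem:
Number of equivalence classes = number of states in minimal DFA
Minimal DFA states = 6
Therefore equivalence classes = 6

6


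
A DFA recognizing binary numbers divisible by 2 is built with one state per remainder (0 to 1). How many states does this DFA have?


Divisibility by 2 is tracked via the remainder mod 2: 0, 1, ..., 1
The construction assigns one state to each remainder
Number of remainders = 2

2


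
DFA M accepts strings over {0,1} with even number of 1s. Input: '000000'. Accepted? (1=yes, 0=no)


DFA has 2 states: q_even (start, accept=yes) and q_odd
Processing string '000000' character by character:
  Position 0: read '0', 1-count=0 -> q_even (no change)
  Position 1: read '0', 1-count=0 -> q_even (no change)
  Position 2: read '0', 1-count=0 -> q_even (no change)
  Position 3: read '0', 1-count=0 -> q_even (no change)
  Position 4: read '0', 1-count=0 -> q_even (no change)
  Position 5: read '0', 1-count=0 -> q_even (no change)
Final state: q_even, total 1s = 0 (even); the DFA requires an even count -> accept

1


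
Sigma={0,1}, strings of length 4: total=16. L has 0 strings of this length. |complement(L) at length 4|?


Alphabet: {0,1}
String length: 4
Total strings of length 4 = 2^4 = 16
Strings in L = 0
Complement = total - |L|
= 16 - 0
= 16

16


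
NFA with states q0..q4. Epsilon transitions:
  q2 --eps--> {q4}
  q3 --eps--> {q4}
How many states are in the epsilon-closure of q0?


Starting from q0
Initialize closure = {q0}
q0 has no outgoing epsilon transitions -> nothing to add
Final closure: {q0}
Size = 1

1


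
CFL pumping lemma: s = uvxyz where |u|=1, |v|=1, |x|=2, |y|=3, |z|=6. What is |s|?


|s| = |u| + |v| + |x| + |y| + |z|
= 1 + 1 + 2 + 3 + 6
= 2 + 2 + 9
= 4 + 9
= 13

13


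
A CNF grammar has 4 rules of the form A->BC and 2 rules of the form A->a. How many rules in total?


CNF allows two rule forms:
  A -> BC (binary): 4 rules
  A -> a (terminal): 2 rules
Total = 4 + 2 = 6

6


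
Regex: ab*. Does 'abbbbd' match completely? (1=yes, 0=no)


Pattern: ab*
String: 'abbbbd'
Pattern requires: exactly one 'a' followed by zero or more 'b's
First char is 'a' -> OK
Rest 'bbbbd': all b's? No
Result: 0

0


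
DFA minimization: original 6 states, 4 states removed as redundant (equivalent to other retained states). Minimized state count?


Original DFA: 6 states
Redundant states removed: 4
Minimized states = original - removed
= 6 - 4
= 2

2


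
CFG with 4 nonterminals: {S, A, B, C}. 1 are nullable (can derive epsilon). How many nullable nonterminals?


Nonterminals: {S, A, B, C}
A nonterminal is nullable if it can derive epsilon
Counting nullable nonterminals: 1
Total nullable = 1

1


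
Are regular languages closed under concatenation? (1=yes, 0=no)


Regular languages are closed under:
- Union (DFA product construction)
- Intersection (DFA product construction)
- Complement (swap accept/reject states)
- Concatenation (NFA construction)
- Kleene star (NFA construction)
concatenation is in this list
Therefore: closed

1


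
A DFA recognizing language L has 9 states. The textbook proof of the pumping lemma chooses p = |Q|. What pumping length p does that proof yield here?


Pumping lemma for regular languages (standard proof):
Take p = |Q|, the number of DFA states.
Any string of length >= |Q| passes through |Q|+1 states while reading its first |Q| symbols,
so by pigeonhole some state repeats, giving the loop that can be pumped.
Here |Q| = 9
Therefore the proof uses p = 9

9


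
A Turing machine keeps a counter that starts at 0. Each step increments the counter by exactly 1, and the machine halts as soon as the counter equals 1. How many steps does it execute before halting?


Counter starts at 0. Counting sequence:
  Step 1: counter = 1
Counter reached 1 -> halt
Total steps = 1

1


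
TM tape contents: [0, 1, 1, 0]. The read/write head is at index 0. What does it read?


Tape: [0, 1, 1, 0]
Positions: 0 1 2 3
Values:    0 1 1 0
Head at position 0
tape[0] = 0

0


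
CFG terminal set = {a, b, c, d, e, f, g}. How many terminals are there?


Terminal symbols: a, b, c, d, e, f, g
Counting each: a (#1), b (#2), c (#3), d (#4), e (#5), f (#6), g (#7)
Total = 7

7


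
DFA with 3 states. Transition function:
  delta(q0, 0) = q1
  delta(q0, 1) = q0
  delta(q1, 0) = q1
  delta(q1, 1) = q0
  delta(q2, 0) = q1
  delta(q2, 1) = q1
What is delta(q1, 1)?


Looking up transition function:
delta(q1, 1) in the table
Row: q1, Column: 1
Result: q0

q0


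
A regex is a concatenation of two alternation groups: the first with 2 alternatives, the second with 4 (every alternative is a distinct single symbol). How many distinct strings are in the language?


First group: 2 alternatives
Second group: 4 alternatives
Concatenation: each choice from group 1 pairs with each from group 2
Total = 2 x 4 = 8

8


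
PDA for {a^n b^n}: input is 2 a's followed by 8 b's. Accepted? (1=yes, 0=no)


Language requires equal numbers of a's and b's
PDA pushes for each 'a', pops for each 'b'
Number of a's = 2
Number of b's = 8
2 != 8 -> Reject

0


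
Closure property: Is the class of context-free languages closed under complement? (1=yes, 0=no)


CFL closure properties:
  Closed under: union, concatenation, Kleene star
  NOT closed under: intersection, complement
Operation 'complement' is in not-closed list -> No (not closed)

0


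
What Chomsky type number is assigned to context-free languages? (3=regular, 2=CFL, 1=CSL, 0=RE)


Chomsky hierarchy levels:
  Type 3: Regular (DFA/NFA/regex)
  Type 2: Context-free (PDA)
  Type 1: Context-sensitive
  Type 0: Recursively enumerable (TM)
'context-free' corresponds to Type 2

2


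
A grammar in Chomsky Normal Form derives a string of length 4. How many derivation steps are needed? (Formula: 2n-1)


Chomsky Normal Form derivation:
String length n = 4
Each step either:
  - Splits a nonterminal into two (n-1 such steps)
  - Converts a nonterminal to terminal (n such steps)
Total = (n-1) + n = 2n - 1
= 2(4) - 1
= 8 - 1
= 7

7


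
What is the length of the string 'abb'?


String: 'abb'
Counting characters:
  'a' appears 1 time(s)
  'b' appears 2 time(s)
Total length = 1 + 2 = 3

3


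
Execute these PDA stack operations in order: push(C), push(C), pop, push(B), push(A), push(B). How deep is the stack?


Tracing stack operations:
  push(C) -> stack = [C], depth=1
  push(C) -> stack = [C,C], depth=2
  pop -> removed C, stack = [C], depth=1
  push(B) -> stack = [C,B], depth=2
  push(A) -> stack = [C,B,A], depth=3
  push(B) -> stack = [C,B,A,B], depth=4
Final depth = 4

4


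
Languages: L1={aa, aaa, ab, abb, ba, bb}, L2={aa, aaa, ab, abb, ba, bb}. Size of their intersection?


L1 = {aa, aaa, ab, abb, ba, bb}
L2 = {aa, aaa, ab, abb, ba, bb}
Checking each string in L1 against L2:
  'aa': in L2? Yes
  'aaa': in L2? Yes
  'ab': in L2? Yes
  'abb': in L2? Yes
  'ba': in L2? Yes
  'bb': in L2? Yes
Intersection = {aa, aaa, ab, abb, ba, bb}
|L1 ∩ L2| = 6

6


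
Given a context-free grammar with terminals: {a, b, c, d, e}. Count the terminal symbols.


Terminal symbols: a, b, c, d, e
Counting each: a (#1), b (#2), c (#3), d (#4), e (#5)
Total = 5

5


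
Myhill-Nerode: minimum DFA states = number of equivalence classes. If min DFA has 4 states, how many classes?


Myhill-Nerode theorem:
Number of equivalence classes = number of states in minimal DFA
Minimal DFA states = 4
Therefore equivalence classes = 4

4


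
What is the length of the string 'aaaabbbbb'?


String: 'aaaabbbbb'
Counting characters:
  'a' appears 4 time(s)
  'b' appears 5 time(s)
Total length = 4 + 5 = 9

9


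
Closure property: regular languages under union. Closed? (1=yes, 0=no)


Regular languages are closed under:
- Union (DFA product construction)
- Intersection (DFA product construction)
- Complement (swap accept/reject states)
- Concatenation (NFA construction)
- Kleene star (NFA construction)
union is in this list
Therefore: closed

1


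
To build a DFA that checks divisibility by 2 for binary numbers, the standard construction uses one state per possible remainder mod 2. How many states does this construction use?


Divisibility by 2 is tracked via the remainder mod 2: 0, 1, ..., 1
The construction assigns one state to each remainder
Number of remainders = 2

2


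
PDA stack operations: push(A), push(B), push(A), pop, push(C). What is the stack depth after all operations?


Tracing stack operations:
  push(A) -> stack = [A], depth=1
  push(B) -> stack = [A,B], depth=2
  push(A) -> stack = [A,B,A], depth=3
  pop -> removed A, stack = [A,B], depth=2
  push(C) -> stack = [A,B,C], depth=3
Final depth = 3

3


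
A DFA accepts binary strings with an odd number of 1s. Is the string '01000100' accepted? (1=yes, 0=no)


DFA has 2 states: q_even (start, accept=no) and q_odd
Processing string '01000100' character by character:
  Position 0: read '0', 1-count=0 -> q_even (no change)
  Position 1: read '1', 1-count=1 -> q_odd
  Position 2: read '0', 1-count=1 -> q_odd (no change)
  Position 3: read '0', 1-count=1 -> q_odd (no change)
  Position 4: read '0', 1-count=1 -> q_odd (no change)
  Position 5: read '1', 1-count=2 -> q_even
  Position 6: read '0', 1-count=2 -> q_even (no change)
  Position 7: read '0', 1-count=2 -> q_even (no change)
Final state: q_even, total 1s = 2 (even); the DFA requires an odd count -> reject

0


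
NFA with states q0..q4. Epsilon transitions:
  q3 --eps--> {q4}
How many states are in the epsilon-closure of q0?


Starting from q0
Initialize closure = {q0}
q0 has no outgoing epsilon transitions -> nothing to add
Final closure: {q0}
Size = 1

1


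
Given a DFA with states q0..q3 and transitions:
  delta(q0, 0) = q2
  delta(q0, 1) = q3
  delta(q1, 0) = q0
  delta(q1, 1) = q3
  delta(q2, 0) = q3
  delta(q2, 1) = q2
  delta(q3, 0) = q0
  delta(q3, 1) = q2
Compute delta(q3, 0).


Looking up transition function:
delta(q3, 0) in the table
Row: q3, Column: 0
Result: q0

q0


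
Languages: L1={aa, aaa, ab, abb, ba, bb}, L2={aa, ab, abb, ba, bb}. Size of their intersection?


L1 = {aa, aaa, ab, abb, ba, bb}
L2 = {aa, ab, abb, ba, bb}
Checking each string in L1 against L2:
  'aa': in L2? Yes
  'aaa': in L2? No
  'ab': in L2? Yes
  'abb': in L2? Yes
  'ba': in L2? Yes
  'bb': in L2? Yes
Intersection = {aa, ab, abb, ba, bb}
|L1 ∩ L2| = 5

5


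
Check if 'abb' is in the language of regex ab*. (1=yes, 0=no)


Pattern: ab*
String: 'abb'
Pattern requires: exactly one 'a' followed by zero or more 'b's
First char is 'a' -> OK
Rest 'bb': all b's? Yes
Result: 1

1


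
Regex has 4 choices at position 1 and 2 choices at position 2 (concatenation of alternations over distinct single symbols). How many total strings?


First group: 4 alternatives
Second group: 2 alternatives
Concatenation: each choice from group 1 pairs with each from group 2
Total = 4 x 2 = 8

8


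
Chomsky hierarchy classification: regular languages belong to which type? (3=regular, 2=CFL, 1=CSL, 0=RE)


Chomsky hierarchy levels:
  Type 3: Regular (DFA/NFA/regex)
  Type 2: Context-free (PDA)
  Type 1: Context-sensitive
  Type 0: Recursively enumerable (TM)
'regular' corresponds to Type 3

3


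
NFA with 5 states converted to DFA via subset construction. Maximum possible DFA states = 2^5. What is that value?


NFA has 5 states
Subset construction: each DFA state = subset of NFA states
Maximum subsets = 2^5
2^5 = 32

32


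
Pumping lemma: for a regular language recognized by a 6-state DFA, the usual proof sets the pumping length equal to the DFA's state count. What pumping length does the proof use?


Pumping lemma for regular languages (standard proof):
Take p = |Q|, the number of DFA states.
Any string of length >= |Q| passes through |Q|+1 states while reading its first |Q| symbols,
so by pigeonhole some state repeats, giving the loop that can be pumped.
Here |Q| = 6
Therefore the proof uses p = 6

6


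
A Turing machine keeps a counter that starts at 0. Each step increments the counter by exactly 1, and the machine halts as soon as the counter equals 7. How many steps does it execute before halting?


Counter starts at 0. Counting sequence:
  Step 1: counter = 1
  Step 2: counter = 2
  Step 3: counter = 3
  Step 4: counter = 4
  Step 5: counter = 5
  Step 6: counter = 6
  Step 7: counter = 7
Counter reached 7 -> halt
Total steps = 7

7


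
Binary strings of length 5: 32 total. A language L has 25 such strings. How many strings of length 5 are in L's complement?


Alphabet: {0,1}
String length: 5
Total strings of length 5 = 2^5 = 32
Strings in L = 25
Complement = total - |L|
= 32 - 25
= 7

7


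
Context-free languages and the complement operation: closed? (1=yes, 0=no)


CFL closure properties:
  Closed under: union, concatenation, Kleene star
  NOT closed under: intersection, complement
Operation 'complement' is in not-closed list -> No (not closed)

0


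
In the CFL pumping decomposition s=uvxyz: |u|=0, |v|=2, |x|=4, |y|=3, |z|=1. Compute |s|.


|s| = |u| + |v| + |x| + |y| + |z|
= 0 + 2 + 4 + 3 + 1
= 2 + 4 + 4
= 6 + 4
= 10

10


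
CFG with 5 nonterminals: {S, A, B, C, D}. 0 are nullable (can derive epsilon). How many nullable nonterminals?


Nonterminals: {S, A, B, C, D}
A nonterminal is nullable if it can derive epsilon
Counting nullable nonterminals: 0
Total nullable = 0

0


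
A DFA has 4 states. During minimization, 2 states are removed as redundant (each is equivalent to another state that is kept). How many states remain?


Original DFA: 4 states
Redundant states removed: 2
Minimized states = original - removed
= 4 - 2
= 2

2


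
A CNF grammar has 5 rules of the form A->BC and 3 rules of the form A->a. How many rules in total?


CNF allows two rule forms:
  A -> BC (binary): 5 rules
  A -> a (terminal): 3 rules
Total = 5 + 3 = 8

8


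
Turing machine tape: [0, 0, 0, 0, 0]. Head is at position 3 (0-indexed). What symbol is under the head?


Tape: [0, 0, 0, 0, 0]
Positions: 0 1 2 3 4
Values:    0 0 0 0 0
Head at position 3
tape[3] = 0

0


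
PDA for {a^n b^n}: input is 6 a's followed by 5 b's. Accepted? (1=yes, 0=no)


Language requires equal numbers of a's and b's
PDA pushes for each 'a', pops for each 'b'
Number of a's = 6
Number of b's = 5
6 != 5 -> Reject

0


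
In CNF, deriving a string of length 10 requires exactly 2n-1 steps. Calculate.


Chomsky Normal Form derivation:
String length n = 10
Each step either:
  - Splits a nonterminal into two (n-1 such steps)
  - Converts a nonterminal to terminal (n such steps)
Total = (n-1) + n = 2n - 1
= 2(10) - 1
= 20 - 1
= 19

19


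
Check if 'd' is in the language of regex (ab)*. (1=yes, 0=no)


Pattern: (ab)*
String: 'd'
Pattern requires: zero or more repetitions of 'ab'
Length 1 is odd -> cannot be (ab)* -> no match
Result: 0

0


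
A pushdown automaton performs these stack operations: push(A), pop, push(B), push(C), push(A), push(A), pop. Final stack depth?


Tracing stack operations:
  push(A) -> stack = [A], depth=1
  pop -> removed A, stack = [], depth=0
  push(B) -> stack = [B], depth=1
  push(C) -> stack = [B,C], depth=2
  push(A) -> stack = [B,C,A], depth=3
  push(A) -> stack = [B,C,A,A], depth=4
  pop -> removed A, stack = [B,C,A], depth=3
Final depth = 3

3


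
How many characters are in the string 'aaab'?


String: 'aaab'
Counting characters:
  'a' appears 3 time(s)
  'b' appears 1 time(s)
Total length = 3 + 1 = 4

4


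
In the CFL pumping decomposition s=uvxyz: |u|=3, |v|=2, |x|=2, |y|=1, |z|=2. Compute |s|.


|s| = |u| + |v| + |x| + |y| + |z|
= 3 + 2 + 2 + 1 + 2
= 5 + 2 + 3
= 7 + 3
= 10

10


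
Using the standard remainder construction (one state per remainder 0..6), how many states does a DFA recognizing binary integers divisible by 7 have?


Divisibility by 7 is tracked via the remainder mod 7: 0, 1, ..., 6
The construction assigns one state to each remainder
Number of remainders = 7

7


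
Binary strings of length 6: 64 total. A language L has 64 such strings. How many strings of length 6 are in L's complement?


Alphabet: {0,1}
String length: 6
Total strings of length 6 = 2^6 = 64
Strings in L = 64
Complement = total - |L|
= 64 - 64
= 0

0


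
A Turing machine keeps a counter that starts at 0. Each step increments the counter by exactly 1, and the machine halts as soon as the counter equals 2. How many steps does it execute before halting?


Counter starts at 0. Counting sequence:
  Step 1: counter = 1
  Step 2: counter = 2
Counter reached 2 -> halt
Total steps = 2

2


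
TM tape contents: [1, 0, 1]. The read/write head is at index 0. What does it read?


Tape: [1, 0, 1]
Positions: 0 1 2
Values:    1 0 1
Head at position 0
tape[0] = 1

1


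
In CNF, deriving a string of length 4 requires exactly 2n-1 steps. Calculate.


Chomsky Normal Form derivation:
String length n = 4
Each step either:
  - Splits a nonterminal into two (n-1 such steps)
  - Converts a nonterminal to terminal (n such steps)
Total = (n-1) + n = 2n - 1
= 2(4) - 1
= 8 - 1
= 7

7


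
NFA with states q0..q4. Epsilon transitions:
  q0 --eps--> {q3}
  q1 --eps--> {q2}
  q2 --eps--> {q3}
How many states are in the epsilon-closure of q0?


Starting from q0
Initialize closure = {q0}
Follow epsilon from q0 -> add q3
Final closure: {q0, q3}
Size = 2

2


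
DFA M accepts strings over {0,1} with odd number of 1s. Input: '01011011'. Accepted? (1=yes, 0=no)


DFA has 2 states: q_even (start, accept=no) and q_odd
Processing string '01011011' character by character:
  Position 0: read '0', 1-count=0 -> q_even (no change)
  Position 1: read '1', 1-count=1 -> q_odd
  Position 2: read '0', 1-count=1 -> q_odd (no change)
  Position 3: read '1', 1-count=2 -> q_even
  Position 4: read '1', 1-count=3 -> q_odd
  Position 5: read '0', 1-count=3 -> q_odd (no change)
  Position 6: read '1', 1-count=4 -> q_even
  Position 7: read '1', 1-count=5 -> q_odd
Final state: q_odd, total 1s = 5 (odd); the DFA requires an odd count -> accept

1


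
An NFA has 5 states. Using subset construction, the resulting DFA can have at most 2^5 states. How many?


NFA has 5 states
Subset construction: each DFA state = subset of NFA states
Maximum subsets = 2^5
2^5 = 32

32


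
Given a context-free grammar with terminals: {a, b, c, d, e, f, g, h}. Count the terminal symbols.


Terminal symbols: a, b, c, d, e, f, g, h
Counting each: a (#1), b (#2), c (#3), d (#4), e (#5), f (#6), g (#7), h (#8)
Total = 8

8


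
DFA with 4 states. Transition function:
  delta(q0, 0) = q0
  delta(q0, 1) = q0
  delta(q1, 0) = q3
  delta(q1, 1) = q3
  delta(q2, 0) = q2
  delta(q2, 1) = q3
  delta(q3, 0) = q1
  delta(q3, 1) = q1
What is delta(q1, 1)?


Looking up transition function:
delta(q1, 1) in the table
Row: q1, Column: 1
Result: q3

q3


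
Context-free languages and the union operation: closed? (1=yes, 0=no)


CFL closure properties:
  Closed under: union, concatenation, Kleene star
  NOT closed under: intersection, complement
Operation 'union' is in closed list -> Yes (closed)

1


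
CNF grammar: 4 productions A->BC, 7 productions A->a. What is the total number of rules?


CNF allows two rule forms:
  A -> BC (binary): 4 rules
  A -> a (terminal): 7 rules
Total = 4 + 7 = 11

11


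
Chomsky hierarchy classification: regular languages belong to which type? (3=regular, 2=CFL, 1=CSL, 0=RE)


Chomsky hierarchy levels:
  Type 3: Regular (DFA/NFA/regex)
  Type 2: Context-free (PDA)
  Type 1: Context-sensitive
  Type 0: Recursively enumerable (TM)
'regular' corresponds to Type 3

3


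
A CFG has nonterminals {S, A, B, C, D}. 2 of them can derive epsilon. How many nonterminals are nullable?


Nonterminals: {S, A, B, C, D}
A nonterminal is nullable if it can derive epsilon
Counting nullable nonterminals: 2
Total nullable = 2

2


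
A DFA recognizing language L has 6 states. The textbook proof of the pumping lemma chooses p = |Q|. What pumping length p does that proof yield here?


Pumping lemma for regular languages (standard proof):
Take p = |Q|, the number of DFA states.
Any string of length >= |Q| passes through |Q|+1 states while reading its first |Q| symbols,
so by pigeonhole some state repeats, giving the loop that can be pumped.
Here |Q| = 6
Therefore the proof uses p = 6

6


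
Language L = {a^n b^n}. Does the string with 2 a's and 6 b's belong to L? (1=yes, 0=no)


Language requires equal numbers of a's and b's
PDA pushes for each 'a', pops for each 'b'
Number of a's = 2
Number of b's = 6
2 != 6 -> Reject

0


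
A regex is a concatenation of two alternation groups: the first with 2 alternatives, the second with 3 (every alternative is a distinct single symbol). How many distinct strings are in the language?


First group: 2 alternatives
Second group: 3 alternatives
Concatenation: each choice from group 1 pairs with each from group 2
Total = 2 x 3 = 6

6


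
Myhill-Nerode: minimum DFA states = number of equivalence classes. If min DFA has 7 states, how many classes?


Myhill-Nerode theorem:
Number of equivalence classes = number of states in minimal DFA
Minimal DFA states = 7
Therefore equivalence classes = 7

7


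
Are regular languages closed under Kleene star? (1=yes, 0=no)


Regular languages are closed under:
- Union (DFA product construction)
- Intersection (DFA product construction)
- Complement (swap accept/reject states)
- Concatenation (NFA construction)
- Kleene star (NFA construction)
Kleene star is in this list
Therefore: closed

1


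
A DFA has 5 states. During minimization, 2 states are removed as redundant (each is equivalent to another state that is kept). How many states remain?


Original DFA: 5 states
Redundant states removed: 2
Minimized states = original - removed
= 5 - 2
= 3

3


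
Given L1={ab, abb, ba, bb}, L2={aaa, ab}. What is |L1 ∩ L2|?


L1 = {ab, abb, ba, bb}
L2 = {aaa, ab}
Checking each string in L1 against L2:
  'ab': in L2? Yes
  'abb': in L2? No
  'ba': in L2? No
  'bb': in L2? No
Intersection = {ab}
|L1 ∩ L2| = 1

1


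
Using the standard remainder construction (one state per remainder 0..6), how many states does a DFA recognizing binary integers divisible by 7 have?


Divisibility by 7 is tracked via the remainder mod 7: 0, 1, ..., 6
The construction assigns one state to each remainder
Number of remainders = 7

7


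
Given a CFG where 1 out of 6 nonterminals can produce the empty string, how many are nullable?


Nonterminals: {S, A, B, C, D, E}
A nonterminal is nullable if it can derive epsilon
Counting nullable nonterminals: 1
Total nullable = 1

1


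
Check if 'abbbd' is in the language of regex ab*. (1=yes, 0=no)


Pattern: ab*
String: 'abbbd'
Pattern requires: exactly one 'a' followed by zero or more 'b's
First char is 'a' -> OK
Rest 'bbbd': all b's? No
Result: 0

0


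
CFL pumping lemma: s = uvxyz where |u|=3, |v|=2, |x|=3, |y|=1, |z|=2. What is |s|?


|s| = |u| + |v| + |x| + |y| + |z|
= 3 + 2 + 3 + 1 + 2
= 5 + 3 + 3
= 8 + 3
= 11

11


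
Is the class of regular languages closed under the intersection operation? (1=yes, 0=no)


Regular languages are closed under:
- Union (DFA product construction)
- Intersection (DFA product construction)
- Complement (swap accept/reject states)
- Concatenation (NFA construction)
- Kleene star (NFA construction)
intersection is in this list
Therefore: closed

1


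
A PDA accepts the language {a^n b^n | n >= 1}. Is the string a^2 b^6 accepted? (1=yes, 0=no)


Language requires equal numbers of a's and b's
PDA pushes for each 'a', pops for each 'b'
Number of a's = 2
Number of b's = 6
2 != 6 -> Reject

0


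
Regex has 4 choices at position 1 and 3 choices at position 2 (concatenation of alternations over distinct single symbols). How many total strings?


First group: 4 alternatives
Second group: 3 alternatives
Concatenation: each choice from group 1 pairs with each from group 2
Total = 4 x 3 = 12

12


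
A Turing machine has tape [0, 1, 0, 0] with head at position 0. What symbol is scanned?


Tape: [0, 1, 0, 0]
Positions: 0 1 2 3
Values:    0 1 0 0
Head at position 0
tape[0] = 0

0


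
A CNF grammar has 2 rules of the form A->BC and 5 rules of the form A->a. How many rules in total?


CNF allows two rule forms:
  A -> BC (binary): 2 rules
  A -> a (terminal): 5 rules
Total = 2 + 5 = 7

7
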